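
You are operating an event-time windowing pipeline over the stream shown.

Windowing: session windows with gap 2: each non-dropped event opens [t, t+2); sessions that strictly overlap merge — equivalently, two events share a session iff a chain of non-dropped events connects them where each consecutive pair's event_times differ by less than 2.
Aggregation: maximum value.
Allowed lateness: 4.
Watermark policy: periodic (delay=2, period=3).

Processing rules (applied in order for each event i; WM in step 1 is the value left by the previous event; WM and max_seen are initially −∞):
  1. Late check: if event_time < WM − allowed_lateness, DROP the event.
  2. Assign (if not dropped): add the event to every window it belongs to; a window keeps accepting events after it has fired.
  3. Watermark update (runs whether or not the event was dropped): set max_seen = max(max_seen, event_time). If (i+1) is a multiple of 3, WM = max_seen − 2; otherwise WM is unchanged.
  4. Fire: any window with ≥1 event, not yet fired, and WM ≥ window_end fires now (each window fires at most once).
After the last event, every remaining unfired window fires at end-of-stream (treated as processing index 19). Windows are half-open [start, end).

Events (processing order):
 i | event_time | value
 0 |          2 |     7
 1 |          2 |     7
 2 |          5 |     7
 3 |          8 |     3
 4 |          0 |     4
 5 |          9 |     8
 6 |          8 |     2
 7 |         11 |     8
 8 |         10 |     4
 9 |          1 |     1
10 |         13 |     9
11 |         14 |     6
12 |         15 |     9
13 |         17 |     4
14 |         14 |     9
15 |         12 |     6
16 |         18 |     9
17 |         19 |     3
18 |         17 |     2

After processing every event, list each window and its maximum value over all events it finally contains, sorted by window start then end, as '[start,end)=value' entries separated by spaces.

i=0 t=2 v=7: → [2,4); WM=−∞
i=1 t=2 v=7: → [2,4); WM=−∞
i=2 t=5 v=7: → [5,7); WM=3
i=3 t=8 v=3: → [8,10); WM=3
i=4 t=0 v=4: → [0,2); WM=3
i=5 t=9 v=8: → [8,11); WM=7
i=6 t=8 v=2: → [8,11); WM=7
i=7 t=11 v=8: → [11,13); WM=7
i=8 t=10 v=4: → [8,13); WM=9
i=9 t=1 v=1: DROP (t<9-4); WM=9
i=10 t=13 v=9: → [13,15); WM=9
i=11 t=14 v=6: → [13,16); WM=12
i=12 t=15 v=9: → [13,17); WM=12
i=13 t=17 v=4: → [17,19); WM=12
i=14 t=14 v=9: → [13,17); WM=15
i=15 t=12 v=6: → [8,17); WM=15
i=16 t=18 v=9: → [17,20); WM=15
i=17 t=19 v=3: → [17,21); WM=17
i=18 t=17 v=2: → [17,21); WM=17

[0,2)=4 [2,4)=7 [5,7)=7 [8,17)=9 [17,21)=9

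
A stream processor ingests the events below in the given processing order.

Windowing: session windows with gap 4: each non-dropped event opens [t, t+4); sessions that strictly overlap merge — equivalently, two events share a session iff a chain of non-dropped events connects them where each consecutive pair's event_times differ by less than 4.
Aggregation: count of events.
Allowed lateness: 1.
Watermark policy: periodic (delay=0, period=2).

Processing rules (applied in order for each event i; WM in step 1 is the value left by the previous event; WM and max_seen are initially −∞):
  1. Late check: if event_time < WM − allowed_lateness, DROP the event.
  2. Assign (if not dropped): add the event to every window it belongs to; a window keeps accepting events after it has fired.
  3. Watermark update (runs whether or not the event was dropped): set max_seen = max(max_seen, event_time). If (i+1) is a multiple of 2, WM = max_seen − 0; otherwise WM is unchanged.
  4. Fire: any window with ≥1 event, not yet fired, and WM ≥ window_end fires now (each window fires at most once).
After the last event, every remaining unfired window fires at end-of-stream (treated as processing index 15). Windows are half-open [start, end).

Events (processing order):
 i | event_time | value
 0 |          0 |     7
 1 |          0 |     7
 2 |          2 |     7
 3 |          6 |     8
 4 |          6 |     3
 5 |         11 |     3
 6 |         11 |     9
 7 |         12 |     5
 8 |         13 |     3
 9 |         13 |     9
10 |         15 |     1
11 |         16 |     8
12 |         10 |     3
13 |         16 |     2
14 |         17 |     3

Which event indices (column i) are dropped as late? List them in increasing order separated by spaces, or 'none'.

i=0 t=0 v=7: → [0,4); WM=−∞
i=1 t=0 v=7: → [0,4); WM=0
i=2 t=2 v=7: → [0,6); WM=0
i=3 t=6 v=8: → [6,10); WM=6
i=4 t=6 v=3: → [6,10); WM=6
i=5 t=11 v=3: → [11,15); WM=11
i=6 t=11 v=9: → [11,15); WM=11
i=7 t=12 v=5: → [11,16); WM=12
i=8 t=13 v=3: → [11,17); WM=12
i=9 t=13 v=9: → [11,17); WM=13
i=10 t=15 v=1: → [11,19); WM=13
i=11 t=16 v=8: → [11,20); WM=16
i=12 t=10 v=3: DROP (t<16-1); WM=16
i=13 t=16 v=2: → [11,20); WM=16
i=14 t=17 v=3: → [11,21); WM=16

12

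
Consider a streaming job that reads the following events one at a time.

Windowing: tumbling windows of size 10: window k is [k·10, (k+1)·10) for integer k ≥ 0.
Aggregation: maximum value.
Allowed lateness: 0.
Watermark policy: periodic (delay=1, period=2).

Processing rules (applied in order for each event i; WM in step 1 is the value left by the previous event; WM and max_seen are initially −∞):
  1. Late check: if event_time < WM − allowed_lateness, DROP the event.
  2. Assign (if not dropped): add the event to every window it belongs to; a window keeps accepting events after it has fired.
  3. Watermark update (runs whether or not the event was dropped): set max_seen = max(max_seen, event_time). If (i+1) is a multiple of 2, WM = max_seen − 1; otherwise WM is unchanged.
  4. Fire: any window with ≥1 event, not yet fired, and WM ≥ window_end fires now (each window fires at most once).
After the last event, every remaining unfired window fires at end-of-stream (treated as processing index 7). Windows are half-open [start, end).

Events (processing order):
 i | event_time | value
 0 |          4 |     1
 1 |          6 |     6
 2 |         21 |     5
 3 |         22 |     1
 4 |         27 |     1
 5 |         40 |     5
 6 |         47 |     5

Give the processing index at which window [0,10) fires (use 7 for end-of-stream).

i=0 t=4 v=1: → [0,10); WM=−∞
i=1 t=6 v=6: → [0,10); WM=5
i=2 t=21 v=5: → [20,30); WM=5
i=3 t=22 v=1: → [20,30); WM=21; [0,10) fires=6
i=4 t=27 v=1: → [20,30); WM=21
i=5 t=40 v=5: → [40,50); WM=39; [20,30) fires=5
i=6 t=47 v=5: → [40,50); WM=39

3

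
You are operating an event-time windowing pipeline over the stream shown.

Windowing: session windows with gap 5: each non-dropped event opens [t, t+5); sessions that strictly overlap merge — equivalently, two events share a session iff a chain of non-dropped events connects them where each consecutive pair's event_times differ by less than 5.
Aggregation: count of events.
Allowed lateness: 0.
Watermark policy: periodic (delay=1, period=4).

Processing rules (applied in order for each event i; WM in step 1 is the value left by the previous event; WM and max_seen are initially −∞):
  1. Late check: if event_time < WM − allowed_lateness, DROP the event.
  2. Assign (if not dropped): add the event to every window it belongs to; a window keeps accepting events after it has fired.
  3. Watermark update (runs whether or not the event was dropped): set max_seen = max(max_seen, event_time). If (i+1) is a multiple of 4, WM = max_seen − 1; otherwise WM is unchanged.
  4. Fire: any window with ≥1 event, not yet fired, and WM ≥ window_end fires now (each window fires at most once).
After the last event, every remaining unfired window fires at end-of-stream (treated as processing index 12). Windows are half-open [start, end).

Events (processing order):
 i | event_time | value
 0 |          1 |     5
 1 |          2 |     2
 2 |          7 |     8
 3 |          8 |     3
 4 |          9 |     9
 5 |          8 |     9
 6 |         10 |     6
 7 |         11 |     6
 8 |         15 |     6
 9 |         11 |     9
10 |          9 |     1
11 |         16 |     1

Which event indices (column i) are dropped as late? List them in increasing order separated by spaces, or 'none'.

i=0 t=1 v=5: → [1,6); WM=−∞
i=1 t=2 v=2: → [1,7); WM=−∞
i=2 t=7 v=8: → [7,12); WM=−∞
i=3 t=8 v=3: → [7,13); WM=7
i=4 t=9 v=9: → [7,14); WM=7
i=5 t=8 v=9: → [7,14); WM=7
i=6 t=10 v=6: → [7,15); WM=7
i=7 t=11 v=6: → [7,16); WM=10
i=8 t=15 v=6: → [7,20); WM=10
i=9 t=11 v=9: → [7,20); WM=10
i=10 t=9 v=1: DROP (t<10-0); WM=10
i=11 t=16 v=1: → [7,21); WM=15

10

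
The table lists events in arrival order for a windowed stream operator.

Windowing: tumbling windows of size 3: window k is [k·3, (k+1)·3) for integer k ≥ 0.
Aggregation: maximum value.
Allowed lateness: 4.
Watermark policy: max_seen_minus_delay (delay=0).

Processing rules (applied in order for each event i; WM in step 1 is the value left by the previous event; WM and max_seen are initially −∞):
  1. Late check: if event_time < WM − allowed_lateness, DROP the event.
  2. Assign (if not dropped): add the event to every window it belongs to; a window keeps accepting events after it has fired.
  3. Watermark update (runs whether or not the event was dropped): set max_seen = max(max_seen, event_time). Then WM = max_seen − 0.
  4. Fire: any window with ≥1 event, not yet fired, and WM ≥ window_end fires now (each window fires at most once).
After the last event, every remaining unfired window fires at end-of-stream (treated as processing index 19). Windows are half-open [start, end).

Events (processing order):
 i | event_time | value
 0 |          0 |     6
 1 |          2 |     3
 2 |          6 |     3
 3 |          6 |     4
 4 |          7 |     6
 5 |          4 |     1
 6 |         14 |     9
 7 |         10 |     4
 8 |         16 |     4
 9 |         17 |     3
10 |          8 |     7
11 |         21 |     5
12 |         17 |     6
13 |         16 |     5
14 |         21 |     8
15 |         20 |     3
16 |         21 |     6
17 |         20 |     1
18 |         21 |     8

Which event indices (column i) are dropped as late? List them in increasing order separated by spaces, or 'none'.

i=0 t=0 v=6: → [0,3); WM=0
i=1 t=2 v=3: → [0,3); WM=2
i=2 t=6 v=3: → [6,9); WM=6; [0,3) fires=6
i=3 t=6 v=4: → [6,9); WM=6
i=4 t=7 v=6: → [6,9); WM=7
i=5 t=4 v=1: → [3,6); WM=7; [3,6) fires=1
i=6 t=14 v=9: → [12,15); WM=14; [6,9) fires=6
i=7 t=10 v=4: → [9,12); WM=14; [9,12) fires=4
i=8 t=16 v=4: → [15,18); WM=16; [12,15) fires=9
i=9 t=17 v=3: → [15,18); WM=17
i=10 t=8 v=7: DROP (t<17-4); WM=17
i=11 t=21 v=5: → [21,24); WM=21; [15,18) fires=4
i=12 t=17 v=6: → [15,18); WM=21
i=13 t=16 v=5: DROP (t<21-4); WM=21
i=14 t=21 v=8: → [21,24); WM=21
i=15 t=20 v=3: → [18,21); WM=21; [18,21) fires=3
i=16 t=21 v=6: → [21,24); WM=21
i=17 t=20 v=1: → [18,21); WM=21
i=18 t=21 v=8: → [21,24); WM=21

10 13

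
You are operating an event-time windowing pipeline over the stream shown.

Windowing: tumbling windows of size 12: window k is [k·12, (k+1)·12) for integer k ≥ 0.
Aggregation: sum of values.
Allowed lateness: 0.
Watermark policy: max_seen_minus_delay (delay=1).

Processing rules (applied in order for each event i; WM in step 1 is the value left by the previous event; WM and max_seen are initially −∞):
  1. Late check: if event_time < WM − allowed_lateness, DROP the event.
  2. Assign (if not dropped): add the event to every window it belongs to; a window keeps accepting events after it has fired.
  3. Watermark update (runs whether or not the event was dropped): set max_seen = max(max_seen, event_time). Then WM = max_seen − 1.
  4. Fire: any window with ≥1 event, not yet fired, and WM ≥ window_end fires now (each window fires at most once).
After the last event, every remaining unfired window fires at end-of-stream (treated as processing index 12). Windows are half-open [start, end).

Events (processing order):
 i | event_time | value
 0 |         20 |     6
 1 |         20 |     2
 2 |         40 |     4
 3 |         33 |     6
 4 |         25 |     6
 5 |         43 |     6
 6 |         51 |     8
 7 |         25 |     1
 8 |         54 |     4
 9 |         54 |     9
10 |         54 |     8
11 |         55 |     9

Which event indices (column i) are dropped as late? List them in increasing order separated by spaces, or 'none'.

3 4 7

i=0 t=20 v=6: → [12,24); WM=19
i=1 t=20 v=2: → [12,24); WM=19
i=2 t=40 v=4: → [36,48); WM=39; [12,24) fires=8
i=3 t=33 v=6: DROP (t<39-0); WM=39
i=4 t=25 v=6: DROP (t<39-0); WM=39
i=5 t=43 v=6: → [36,48); WM=42
i=6 t=51 v=8: → [48,60); WM=50; [36,48) fires=10
i=7 t=25 v=1: DROP (t<50-0); WM=50
i=8 t=54 v=4: → [48,60); WM=53
i=9 t=54 v=9: → [48,60); WM=53
i=10 t=54 v=8: → [48,60); WM=53
i=11 t=55 v=9: → [48,60); WM=54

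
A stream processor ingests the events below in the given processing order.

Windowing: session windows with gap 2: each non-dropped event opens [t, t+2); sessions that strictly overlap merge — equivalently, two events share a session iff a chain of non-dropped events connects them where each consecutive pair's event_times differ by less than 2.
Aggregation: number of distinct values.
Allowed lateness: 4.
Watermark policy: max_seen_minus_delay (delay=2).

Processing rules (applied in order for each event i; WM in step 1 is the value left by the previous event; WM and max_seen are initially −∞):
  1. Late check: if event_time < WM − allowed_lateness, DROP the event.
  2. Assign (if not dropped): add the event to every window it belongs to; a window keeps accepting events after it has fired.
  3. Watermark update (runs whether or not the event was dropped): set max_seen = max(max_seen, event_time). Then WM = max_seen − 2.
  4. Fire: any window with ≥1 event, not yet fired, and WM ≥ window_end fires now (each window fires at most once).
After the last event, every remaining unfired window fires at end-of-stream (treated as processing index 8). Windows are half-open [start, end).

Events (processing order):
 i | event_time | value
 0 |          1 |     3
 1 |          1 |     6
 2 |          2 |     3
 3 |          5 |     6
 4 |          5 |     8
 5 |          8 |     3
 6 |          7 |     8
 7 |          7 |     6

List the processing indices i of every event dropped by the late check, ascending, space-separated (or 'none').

none

i=0 t=1 v=3: → [1,3); WM=-1
i=1 t=1 v=6: → [1,3); WM=-1
i=2 t=2 v=3: → [1,4); WM=0
i=3 t=5 v=6: → [5,7); WM=3
i=4 t=5 v=8: → [5,7); WM=3
i=5 t=8 v=3: → [8,10); WM=6
i=6 t=7 v=8: → [7,10); WM=6
i=7 t=7 v=6: → [7,10); WM=6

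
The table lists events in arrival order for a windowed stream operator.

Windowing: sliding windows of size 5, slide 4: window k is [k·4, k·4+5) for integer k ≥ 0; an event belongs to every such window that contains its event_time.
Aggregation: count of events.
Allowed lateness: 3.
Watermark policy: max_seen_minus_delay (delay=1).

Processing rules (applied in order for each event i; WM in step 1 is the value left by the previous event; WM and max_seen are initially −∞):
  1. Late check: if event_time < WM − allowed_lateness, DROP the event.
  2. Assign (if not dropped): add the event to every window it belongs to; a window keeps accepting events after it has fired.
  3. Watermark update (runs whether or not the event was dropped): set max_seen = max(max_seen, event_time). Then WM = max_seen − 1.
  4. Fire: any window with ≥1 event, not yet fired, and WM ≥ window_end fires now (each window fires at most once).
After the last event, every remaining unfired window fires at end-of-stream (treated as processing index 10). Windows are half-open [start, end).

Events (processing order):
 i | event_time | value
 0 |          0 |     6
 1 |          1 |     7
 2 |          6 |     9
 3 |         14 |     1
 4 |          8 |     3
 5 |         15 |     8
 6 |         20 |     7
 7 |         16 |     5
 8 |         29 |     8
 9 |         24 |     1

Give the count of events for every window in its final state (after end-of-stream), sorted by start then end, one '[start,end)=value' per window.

[0,5)=2 [4,9)=1 [12,17)=3 [16,21)=2 [20,25)=1 [28,33)=1

i=0 t=0 v=6: → [0,5); WM=-1
i=1 t=1 v=7: → [0,5); WM=0
i=2 t=6 v=9: → [4,9); WM=5; [0,5) fires=2
i=3 t=14 v=1: → [12,17); WM=13; [4,9) fires=1
i=4 t=8 v=3: DROP (t<13-3); WM=13
i=5 t=15 v=8: → [12,17); WM=14
i=6 t=20 v=7: → [20,25),[16,21); WM=19; [12,17) fires=2
i=7 t=16 v=5: → [16,21),[12,17); WM=19
i=8 t=29 v=8: → [28,33); WM=28; [16,21) fires=2 [20,25) fires=1
i=9 t=24 v=1: DROP (t<28-3); WM=28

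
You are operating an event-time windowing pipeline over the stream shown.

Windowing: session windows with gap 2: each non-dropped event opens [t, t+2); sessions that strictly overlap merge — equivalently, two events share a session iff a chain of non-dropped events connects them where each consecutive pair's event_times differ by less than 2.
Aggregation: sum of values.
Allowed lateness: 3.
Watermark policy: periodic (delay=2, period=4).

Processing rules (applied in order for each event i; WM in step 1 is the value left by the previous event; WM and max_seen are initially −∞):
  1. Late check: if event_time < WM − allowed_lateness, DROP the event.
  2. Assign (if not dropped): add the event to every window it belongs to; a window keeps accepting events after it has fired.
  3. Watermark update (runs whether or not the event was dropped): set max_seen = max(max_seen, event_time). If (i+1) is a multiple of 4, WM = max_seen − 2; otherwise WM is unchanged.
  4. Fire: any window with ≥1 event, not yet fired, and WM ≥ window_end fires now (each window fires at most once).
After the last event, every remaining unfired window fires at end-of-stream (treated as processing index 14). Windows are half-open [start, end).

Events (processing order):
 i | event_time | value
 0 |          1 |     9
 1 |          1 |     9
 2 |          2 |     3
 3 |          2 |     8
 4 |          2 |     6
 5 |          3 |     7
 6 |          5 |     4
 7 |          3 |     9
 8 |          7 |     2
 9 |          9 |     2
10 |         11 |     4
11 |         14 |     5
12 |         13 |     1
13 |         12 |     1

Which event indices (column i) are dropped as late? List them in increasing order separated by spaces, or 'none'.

none

i=0 t=1 v=9: → [1,3); WM=−∞
i=1 t=1 v=9: → [1,3); WM=−∞
i=2 t=2 v=3: → [1,4); WM=−∞
i=3 t=2 v=8: → [1,4); WM=0
i=4 t=2 v=6: → [1,4); WM=0
i=5 t=3 v=7: → [1,5); WM=0
i=6 t=5 v=4: → [5,7); WM=0
i=7 t=3 v=9: → [1,5); WM=3
i=8 t=7 v=2: → [7,9); WM=3
i=9 t=9 v=2: → [9,11); WM=3
i=10 t=11 v=4: → [11,13); WM=3
i=11 t=14 v=5: → [14,16); WM=12
i=12 t=13 v=1: → [13,16); WM=12
i=13 t=12 v=1: → [11,16); WM=12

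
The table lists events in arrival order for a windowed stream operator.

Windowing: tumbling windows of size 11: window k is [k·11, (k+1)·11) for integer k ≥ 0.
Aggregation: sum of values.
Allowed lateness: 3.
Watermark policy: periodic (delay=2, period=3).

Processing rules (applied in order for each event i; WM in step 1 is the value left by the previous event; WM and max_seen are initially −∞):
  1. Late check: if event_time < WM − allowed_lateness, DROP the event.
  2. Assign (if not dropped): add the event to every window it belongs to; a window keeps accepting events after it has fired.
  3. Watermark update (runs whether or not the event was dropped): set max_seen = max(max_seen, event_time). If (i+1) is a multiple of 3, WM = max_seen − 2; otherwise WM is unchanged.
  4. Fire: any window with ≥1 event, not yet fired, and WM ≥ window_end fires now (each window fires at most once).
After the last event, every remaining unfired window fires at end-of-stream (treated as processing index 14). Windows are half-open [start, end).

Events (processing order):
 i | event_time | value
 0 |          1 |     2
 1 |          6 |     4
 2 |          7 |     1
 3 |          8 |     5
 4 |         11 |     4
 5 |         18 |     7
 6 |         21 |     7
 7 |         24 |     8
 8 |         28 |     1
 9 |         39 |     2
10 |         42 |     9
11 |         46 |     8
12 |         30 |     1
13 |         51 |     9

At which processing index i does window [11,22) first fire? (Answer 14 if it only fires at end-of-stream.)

8

i=0 t=1 v=2: → [0,11); WM=−∞
i=1 t=6 v=4: → [0,11); WM=−∞
i=2 t=7 v=1: → [0,11); WM=5
i=3 t=8 v=5: → [0,11); WM=5
i=4 t=11 v=4: → [11,22); WM=5
i=5 t=18 v=7: → [11,22); WM=16; [0,11) fires=12
i=6 t=21 v=7: → [11,22); WM=16
i=7 t=24 v=8: → [22,33); WM=16
i=8 t=28 v=1: → [22,33); WM=26; [11,22) fires=18
i=9 t=39 v=2: → [33,44); WM=26
i=10 t=42 v=9: → [33,44); WM=26
i=11 t=46 v=8: → [44,55); WM=44; [22,33) fires=9 [33,44) fires=11
i=12 t=30 v=1: DROP (t<44-3); WM=44
i=13 t=51 v=9: → [44,55); WM=44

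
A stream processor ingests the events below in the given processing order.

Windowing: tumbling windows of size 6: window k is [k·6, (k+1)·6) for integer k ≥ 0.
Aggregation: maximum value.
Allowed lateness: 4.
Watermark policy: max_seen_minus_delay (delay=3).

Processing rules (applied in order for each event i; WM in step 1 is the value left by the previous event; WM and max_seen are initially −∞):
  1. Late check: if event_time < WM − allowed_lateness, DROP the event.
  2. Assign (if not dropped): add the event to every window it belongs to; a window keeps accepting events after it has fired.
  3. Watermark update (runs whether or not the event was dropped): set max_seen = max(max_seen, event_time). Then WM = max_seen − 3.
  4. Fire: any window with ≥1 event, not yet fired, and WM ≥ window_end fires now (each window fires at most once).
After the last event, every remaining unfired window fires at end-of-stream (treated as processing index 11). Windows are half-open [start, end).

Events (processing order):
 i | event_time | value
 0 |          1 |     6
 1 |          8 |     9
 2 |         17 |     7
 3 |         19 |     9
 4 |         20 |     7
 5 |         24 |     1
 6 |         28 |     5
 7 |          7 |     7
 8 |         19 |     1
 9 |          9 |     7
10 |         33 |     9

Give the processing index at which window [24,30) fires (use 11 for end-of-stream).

10

i=0 t=1 v=6: → [0,6); WM=-2
i=1 t=8 v=9: → [6,12); WM=5
i=2 t=17 v=7: → [12,18); WM=14; [0,6) fires=6 [6,12) fires=9
i=3 t=19 v=9: → [18,24); WM=16
i=4 t=20 v=7: → [18,24); WM=17
i=5 t=24 v=1: → [24,30); WM=21; [12,18) fires=7
i=6 t=28 v=5: → [24,30); WM=25; [18,24) fires=9
i=7 t=7 v=7: DROP (t<25-4); WM=25
i=8 t=19 v=1: DROP (t<25-4); WM=25
i=9 t=9 v=7: DROP (t<25-4); WM=25
i=10 t=33 v=9: → [30,36); WM=30; [24,30) fires=5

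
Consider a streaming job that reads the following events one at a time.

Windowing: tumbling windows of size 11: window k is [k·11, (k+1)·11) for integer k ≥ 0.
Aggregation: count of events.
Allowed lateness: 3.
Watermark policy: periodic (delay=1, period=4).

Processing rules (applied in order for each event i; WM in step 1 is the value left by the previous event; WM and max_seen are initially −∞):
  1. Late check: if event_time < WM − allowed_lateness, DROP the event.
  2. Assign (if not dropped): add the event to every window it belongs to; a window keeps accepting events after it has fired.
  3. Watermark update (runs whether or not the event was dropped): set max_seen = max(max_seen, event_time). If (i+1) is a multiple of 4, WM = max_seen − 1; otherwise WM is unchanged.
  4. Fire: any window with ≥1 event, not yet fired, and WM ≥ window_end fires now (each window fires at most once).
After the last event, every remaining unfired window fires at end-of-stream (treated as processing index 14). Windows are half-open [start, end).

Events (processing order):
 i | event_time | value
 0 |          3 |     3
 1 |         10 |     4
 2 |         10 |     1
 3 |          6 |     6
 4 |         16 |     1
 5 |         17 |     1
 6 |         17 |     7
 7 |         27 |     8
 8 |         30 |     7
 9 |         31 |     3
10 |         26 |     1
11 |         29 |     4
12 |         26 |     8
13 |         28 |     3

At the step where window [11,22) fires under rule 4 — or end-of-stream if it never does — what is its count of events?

i=0 t=3 v=3: → [0,11); WM=−∞
i=1 t=10 v=4: → [0,11); WM=−∞
i=2 t=10 v=1: → [0,11); WM=−∞
i=3 t=6 v=6: → [0,11); WM=9
i=4 t=16 v=1: → [11,22); WM=9
i=5 t=17 v=1: → [11,22); WM=9
i=6 t=17 v=7: → [11,22); WM=9
i=7 t=27 v=8: → [22,33); WM=26; [0,11) fires=4 [11,22) fires=3
i=8 t=30 v=7: → [22,33); WM=26
i=9 t=31 v=3: → [22,33); WM=26
i=10 t=26 v=1: → [22,33); WM=26
i=11 t=29 v=4: → [22,33); WM=30
i=12 t=26 v=8: DROP (t<30-3); WM=30
i=13 t=28 v=3: → [22,33); WM=30

3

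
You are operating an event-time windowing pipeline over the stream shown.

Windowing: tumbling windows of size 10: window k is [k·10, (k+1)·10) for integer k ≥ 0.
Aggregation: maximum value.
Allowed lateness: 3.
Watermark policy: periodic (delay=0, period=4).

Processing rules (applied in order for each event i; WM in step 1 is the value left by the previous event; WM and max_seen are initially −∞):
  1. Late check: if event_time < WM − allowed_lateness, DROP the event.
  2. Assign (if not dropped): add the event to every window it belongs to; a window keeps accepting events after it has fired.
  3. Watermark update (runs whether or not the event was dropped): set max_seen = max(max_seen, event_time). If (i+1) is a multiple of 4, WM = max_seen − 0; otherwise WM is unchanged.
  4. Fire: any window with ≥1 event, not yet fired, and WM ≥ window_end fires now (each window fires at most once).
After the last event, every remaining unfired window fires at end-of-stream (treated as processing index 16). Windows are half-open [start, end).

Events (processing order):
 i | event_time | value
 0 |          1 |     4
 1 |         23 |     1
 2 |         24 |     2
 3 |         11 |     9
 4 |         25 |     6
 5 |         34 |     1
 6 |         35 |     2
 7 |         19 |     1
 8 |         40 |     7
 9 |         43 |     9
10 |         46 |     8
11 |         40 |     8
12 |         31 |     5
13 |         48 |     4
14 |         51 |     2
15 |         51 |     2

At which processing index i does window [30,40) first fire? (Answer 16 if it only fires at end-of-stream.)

11

i=0 t=1 v=4: → [0,10); WM=−∞
i=1 t=23 v=1: → [20,30); WM=−∞
i=2 t=24 v=2: → [20,30); WM=−∞
i=3 t=11 v=9: → [10,20); WM=24; [0,10) fires=4 [10,20) fires=9
i=4 t=25 v=6: → [20,30); WM=24
i=5 t=34 v=1: → [30,40); WM=24
i=6 t=35 v=2: → [30,40); WM=24
i=7 t=19 v=1: DROP (t<24-3); WM=35; [20,30) fires=6
i=8 t=40 v=7: → [40,50); WM=35
i=9 t=43 v=9: → [40,50); WM=35
i=10 t=46 v=8: → [40,50); WM=35
i=11 t=40 v=8: → [40,50); WM=46; [30,40) fires=2
i=12 t=31 v=5: DROP (t<46-3); WM=46
i=13 t=48 v=4: → [40,50); WM=46
i=14 t=51 v=2: → [50,60); WM=46
i=15 t=51 v=2: → [50,60); WM=51; [40,50) fires=9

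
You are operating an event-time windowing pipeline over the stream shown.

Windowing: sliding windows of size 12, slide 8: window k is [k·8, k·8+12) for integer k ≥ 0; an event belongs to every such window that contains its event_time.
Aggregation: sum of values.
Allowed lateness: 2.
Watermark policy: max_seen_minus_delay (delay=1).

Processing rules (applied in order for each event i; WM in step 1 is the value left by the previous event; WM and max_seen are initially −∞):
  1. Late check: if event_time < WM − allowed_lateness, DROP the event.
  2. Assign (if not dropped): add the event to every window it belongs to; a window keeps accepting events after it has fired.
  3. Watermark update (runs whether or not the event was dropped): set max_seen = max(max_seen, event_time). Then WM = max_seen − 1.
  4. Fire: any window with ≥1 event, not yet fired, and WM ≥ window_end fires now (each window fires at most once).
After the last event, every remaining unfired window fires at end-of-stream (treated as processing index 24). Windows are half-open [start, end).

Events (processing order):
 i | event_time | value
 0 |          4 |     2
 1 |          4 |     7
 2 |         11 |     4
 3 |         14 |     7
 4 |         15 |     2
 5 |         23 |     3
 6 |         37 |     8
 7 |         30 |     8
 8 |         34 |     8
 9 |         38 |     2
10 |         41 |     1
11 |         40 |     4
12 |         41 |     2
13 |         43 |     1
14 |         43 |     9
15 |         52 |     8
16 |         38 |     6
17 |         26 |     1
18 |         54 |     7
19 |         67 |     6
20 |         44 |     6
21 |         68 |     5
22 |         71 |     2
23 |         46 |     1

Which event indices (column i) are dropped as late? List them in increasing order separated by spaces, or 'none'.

i=0 t=4 v=2: → [0,12); WM=3
i=1 t=4 v=7: → [0,12); WM=3
i=2 t=11 v=4: → [8,20),[0,12); WM=10
i=3 t=14 v=7: → [8,20); WM=13; [0,12) fires=13
i=4 t=15 v=2: → [8,20); WM=14
i=5 t=23 v=3: → [16,28); WM=22; [8,20) fires=13
i=6 t=37 v=8: → [32,44); WM=36; [16,28) fires=3
i=7 t=30 v=8: DROP (t<36-2); WM=36
i=8 t=34 v=8: → [32,44),[24,36); WM=36; [24,36) fires=8
i=9 t=38 v=2: → [32,44); WM=37
i=10 t=41 v=1: → [40,52),[32,44); WM=40
i=11 t=40 v=4: → [40,52),[32,44); WM=40
i=12 t=41 v=2: → [40,52),[32,44); WM=40
i=13 t=43 v=1: → [40,52),[32,44); WM=42
i=14 t=43 v=9: → [40,52),[32,44); WM=42
i=15 t=52 v=8: → [48,60); WM=51; [32,44) fires=35
i=16 t=38 v=6: DROP (t<51-2); WM=51
i=17 t=26 v=1: DROP (t<51-2); WM=51
i=18 t=54 v=7: → [48,60); WM=53; [40,52) fires=17
i=19 t=67 v=6: → [64,76),[56,68); WM=66; [48,60) fires=15
i=20 t=44 v=6: DROP (t<66-2); WM=66
i=21 t=68 v=5: → [64,76); WM=67
i=22 t=71 v=2: → [64,76); WM=70; [56,68) fires=6
i=23 t=46 v=1: DROP (t<70-2); WM=70

7 16 17 20 23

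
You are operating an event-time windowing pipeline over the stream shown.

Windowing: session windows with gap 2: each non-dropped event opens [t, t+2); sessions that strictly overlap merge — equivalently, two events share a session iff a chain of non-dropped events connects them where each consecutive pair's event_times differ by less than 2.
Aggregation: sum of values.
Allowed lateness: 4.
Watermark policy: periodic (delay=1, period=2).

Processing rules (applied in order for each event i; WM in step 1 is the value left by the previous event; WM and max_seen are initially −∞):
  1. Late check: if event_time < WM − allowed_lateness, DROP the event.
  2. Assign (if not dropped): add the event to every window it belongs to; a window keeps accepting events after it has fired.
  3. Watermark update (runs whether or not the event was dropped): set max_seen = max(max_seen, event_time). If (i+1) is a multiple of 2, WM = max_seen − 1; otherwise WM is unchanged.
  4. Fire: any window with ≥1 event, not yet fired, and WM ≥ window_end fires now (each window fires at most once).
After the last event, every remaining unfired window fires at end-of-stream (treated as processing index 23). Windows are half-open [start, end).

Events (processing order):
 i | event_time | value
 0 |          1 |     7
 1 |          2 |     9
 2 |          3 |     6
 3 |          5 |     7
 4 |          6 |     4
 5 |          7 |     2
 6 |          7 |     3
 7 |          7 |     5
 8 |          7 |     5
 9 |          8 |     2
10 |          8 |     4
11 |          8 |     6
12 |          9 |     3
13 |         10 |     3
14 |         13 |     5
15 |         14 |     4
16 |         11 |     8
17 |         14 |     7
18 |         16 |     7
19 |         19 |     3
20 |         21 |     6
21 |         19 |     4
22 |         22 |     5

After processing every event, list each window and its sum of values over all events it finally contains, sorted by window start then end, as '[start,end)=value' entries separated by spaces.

i=0 t=1 v=7: → [1,3); WM=−∞
i=1 t=2 v=9: → [1,4); WM=1
i=2 t=3 v=6: → [1,5); WM=1
i=3 t=5 v=7: → [5,7); WM=4
i=4 t=6 v=4: → [5,8); WM=4
i=5 t=7 v=2: → [5,9); WM=6
i=6 t=7 v=3: → [5,9); WM=6
i=7 t=7 v=5: → [5,9); WM=6
i=8 t=7 v=5: → [5,9); WM=6
i=9 t=8 v=2: → [5,10); WM=7
i=10 t=8 v=4: → [5,10); WM=7
i=11 t=8 v=6: → [5,10); WM=7
i=12 t=9 v=3: → [5,11); WM=7
i=13 t=10 v=3: → [5,12); WM=9
i=14 t=13 v=5: → [13,15); WM=9
i=15 t=14 v=4: → [13,16); WM=13
i=16 t=11 v=8: → [5,13); WM=13
i=17 t=14 v=7: → [13,16); WM=13
i=18 t=16 v=7: → [16,18); WM=13
i=19 t=19 v=3: → [19,21); WM=18
i=20 t=21 v=6: → [21,23); WM=18
i=21 t=19 v=4: → [19,21); WM=20
i=22 t=22 v=5: → [21,24); WM=20

[1,5)=22 [5,13)=52 [13,16)=16 [16,18)=7 [19,21)=7 [21,24)=11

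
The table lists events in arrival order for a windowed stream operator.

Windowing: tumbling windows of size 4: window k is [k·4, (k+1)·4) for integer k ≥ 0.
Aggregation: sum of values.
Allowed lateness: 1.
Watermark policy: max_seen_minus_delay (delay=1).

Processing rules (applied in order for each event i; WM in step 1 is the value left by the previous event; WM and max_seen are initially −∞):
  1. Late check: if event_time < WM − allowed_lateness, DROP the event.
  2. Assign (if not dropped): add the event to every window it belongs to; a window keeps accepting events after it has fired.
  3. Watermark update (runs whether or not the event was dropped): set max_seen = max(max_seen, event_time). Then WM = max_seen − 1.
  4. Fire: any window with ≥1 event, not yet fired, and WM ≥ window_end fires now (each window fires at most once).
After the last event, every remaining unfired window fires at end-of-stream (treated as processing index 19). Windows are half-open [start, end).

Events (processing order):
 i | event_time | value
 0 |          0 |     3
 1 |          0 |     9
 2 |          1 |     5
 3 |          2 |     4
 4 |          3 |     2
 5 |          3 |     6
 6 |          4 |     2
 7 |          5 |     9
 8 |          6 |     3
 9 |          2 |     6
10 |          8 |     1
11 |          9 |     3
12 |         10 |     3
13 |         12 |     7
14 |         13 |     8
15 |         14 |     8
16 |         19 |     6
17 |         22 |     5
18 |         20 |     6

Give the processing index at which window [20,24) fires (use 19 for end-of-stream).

i=0 t=0 v=3: → [0,4); WM=-1
i=1 t=0 v=9: → [0,4); WM=-1
i=2 t=1 v=5: → [0,4); WM=0
i=3 t=2 v=4: → [0,4); WM=1
i=4 t=3 v=2: → [0,4); WM=2
i=5 t=3 v=6: → [0,4); WM=2
i=6 t=4 v=2: → [4,8); WM=3
i=7 t=5 v=9: → [4,8); WM=4; [0,4) fires=29
i=8 t=6 v=3: → [4,8); WM=5
i=9 t=2 v=6: DROP (t<5-1); WM=5
i=10 t=8 v=1: → [8,12); WM=7
i=11 t=9 v=3: → [8,12); WM=8; [4,8) fires=14
i=12 t=10 v=3: → [8,12); WM=9
i=13 t=12 v=7: → [12,16); WM=11
i=14 t=13 v=8: → [12,16); WM=12; [8,12) fires=7
i=15 t=14 v=8: → [12,16); WM=13
i=16 t=19 v=6: → [16,20); WM=18; [12,16) fires=23
i=17 t=22 v=5: → [20,24); WM=21; [16,20) fires=6
i=18 t=20 v=6: → [20,24); WM=21

19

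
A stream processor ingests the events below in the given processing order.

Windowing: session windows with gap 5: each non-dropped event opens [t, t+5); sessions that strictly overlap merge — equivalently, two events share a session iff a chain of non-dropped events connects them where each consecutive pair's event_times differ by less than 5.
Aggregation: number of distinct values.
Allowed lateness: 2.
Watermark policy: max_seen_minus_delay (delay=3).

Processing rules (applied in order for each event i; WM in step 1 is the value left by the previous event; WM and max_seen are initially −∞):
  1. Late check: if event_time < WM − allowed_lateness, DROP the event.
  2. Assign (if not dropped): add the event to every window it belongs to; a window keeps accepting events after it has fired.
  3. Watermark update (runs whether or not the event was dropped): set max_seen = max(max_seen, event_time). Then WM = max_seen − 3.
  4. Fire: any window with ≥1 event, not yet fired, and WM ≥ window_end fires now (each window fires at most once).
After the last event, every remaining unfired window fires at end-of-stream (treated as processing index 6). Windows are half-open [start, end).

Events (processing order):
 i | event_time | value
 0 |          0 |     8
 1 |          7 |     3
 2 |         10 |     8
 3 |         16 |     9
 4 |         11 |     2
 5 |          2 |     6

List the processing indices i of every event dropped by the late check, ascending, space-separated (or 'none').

5

i=0 t=0 v=8: → [0,5); WM=-3
i=1 t=7 v=3: → [7,12); WM=4
i=2 t=10 v=8: → [7,15); WM=7
i=3 t=16 v=9: → [16,21); WM=13
i=4 t=11 v=2: → [7,16); WM=13
i=5 t=2 v=6: DROP (t<13-2); WM=13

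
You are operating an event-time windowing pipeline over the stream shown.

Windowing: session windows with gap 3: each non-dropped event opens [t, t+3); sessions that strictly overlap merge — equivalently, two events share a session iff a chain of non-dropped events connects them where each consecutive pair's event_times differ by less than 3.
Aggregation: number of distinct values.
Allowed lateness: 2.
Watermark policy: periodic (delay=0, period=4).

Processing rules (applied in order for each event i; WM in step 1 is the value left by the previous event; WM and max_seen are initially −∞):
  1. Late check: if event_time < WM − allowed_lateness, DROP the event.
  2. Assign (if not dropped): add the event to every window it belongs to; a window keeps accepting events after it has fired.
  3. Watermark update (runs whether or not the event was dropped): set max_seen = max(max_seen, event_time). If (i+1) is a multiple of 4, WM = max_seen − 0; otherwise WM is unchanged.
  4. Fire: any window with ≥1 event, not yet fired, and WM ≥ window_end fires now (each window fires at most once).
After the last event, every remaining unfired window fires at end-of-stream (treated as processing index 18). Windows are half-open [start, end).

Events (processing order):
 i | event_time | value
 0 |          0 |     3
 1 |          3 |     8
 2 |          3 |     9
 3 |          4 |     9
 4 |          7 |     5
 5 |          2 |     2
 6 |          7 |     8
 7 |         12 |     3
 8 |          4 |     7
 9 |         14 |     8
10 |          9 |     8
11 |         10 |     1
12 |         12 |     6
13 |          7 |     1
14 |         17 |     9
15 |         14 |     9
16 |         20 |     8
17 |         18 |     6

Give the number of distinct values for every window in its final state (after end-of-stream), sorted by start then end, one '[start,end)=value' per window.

[0,7)=4 [7,10)=2 [10,17)=5 [17,23)=3

i=0 t=0 v=3: → [0,3); WM=−∞
i=1 t=3 v=8: → [3,6); WM=−∞
i=2 t=3 v=9: → [3,6); WM=−∞
i=3 t=4 v=9: → [3,7); WM=4
i=4 t=7 v=5: → [7,10); WM=4
i=5 t=2 v=2: → [0,7); WM=4
i=6 t=7 v=8: → [7,10); WM=4
i=7 t=12 v=3: → [12,15); WM=12
i=8 t=4 v=7: DROP (t<12-2); WM=12
i=9 t=14 v=8: → [12,17); WM=12
i=10 t=9 v=8: DROP (t<12-2); WM=12
i=11 t=10 v=1: → [10,17); WM=14
i=12 t=12 v=6: → [10,17); WM=14
i=13 t=7 v=1: DROP (t<14-2); WM=14
i=14 t=17 v=9: → [17,20); WM=14
i=15 t=14 v=9: → [10,17); WM=17
i=16 t=20 v=8: → [20,23); WM=17
i=17 t=18 v=6: → [17,23); WM=17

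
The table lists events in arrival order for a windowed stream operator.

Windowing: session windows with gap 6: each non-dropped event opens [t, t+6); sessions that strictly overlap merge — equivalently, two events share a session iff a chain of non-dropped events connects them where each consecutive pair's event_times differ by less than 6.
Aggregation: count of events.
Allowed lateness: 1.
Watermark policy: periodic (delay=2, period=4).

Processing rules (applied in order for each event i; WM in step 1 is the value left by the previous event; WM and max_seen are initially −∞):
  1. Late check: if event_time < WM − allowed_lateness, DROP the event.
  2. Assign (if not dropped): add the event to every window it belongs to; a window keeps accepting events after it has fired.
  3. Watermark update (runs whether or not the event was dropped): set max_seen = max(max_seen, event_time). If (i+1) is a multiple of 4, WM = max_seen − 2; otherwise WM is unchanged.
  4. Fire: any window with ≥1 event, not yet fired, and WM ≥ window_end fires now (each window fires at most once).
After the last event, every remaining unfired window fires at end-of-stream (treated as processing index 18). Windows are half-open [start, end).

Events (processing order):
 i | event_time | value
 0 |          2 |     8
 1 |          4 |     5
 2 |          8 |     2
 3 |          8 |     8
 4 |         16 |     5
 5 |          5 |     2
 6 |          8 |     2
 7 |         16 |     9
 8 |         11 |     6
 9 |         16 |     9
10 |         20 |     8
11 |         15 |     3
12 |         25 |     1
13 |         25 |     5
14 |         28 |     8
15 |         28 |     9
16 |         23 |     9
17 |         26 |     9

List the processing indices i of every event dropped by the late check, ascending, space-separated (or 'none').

8 16

i=0 t=2 v=8: → [2,8); WM=−∞
i=1 t=4 v=5: → [2,10); WM=−∞
i=2 t=8 v=2: → [2,14); WM=−∞
i=3 t=8 v=8: → [2,14); WM=6
i=4 t=16 v=5: → [16,22); WM=6
i=5 t=5 v=2: → [2,14); WM=6
i=6 t=8 v=2: → [2,14); WM=6
i=7 t=16 v=9: → [16,22); WM=14
i=8 t=11 v=6: DROP (t<14-1); WM=14
i=9 t=16 v=9: → [16,22); WM=14
i=10 t=20 v=8: → [16,26); WM=14
i=11 t=15 v=3: → [15,26); WM=18
i=12 t=25 v=1: → [15,31); WM=18
i=13 t=25 v=5: → [15,31); WM=18
i=14 t=28 v=8: → [15,34); WM=18
i=15 t=28 v=9: → [15,34); WM=26
i=16 t=23 v=9: DROP (t<26-1); WM=26
i=17 t=26 v=9: → [15,34); WM=26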